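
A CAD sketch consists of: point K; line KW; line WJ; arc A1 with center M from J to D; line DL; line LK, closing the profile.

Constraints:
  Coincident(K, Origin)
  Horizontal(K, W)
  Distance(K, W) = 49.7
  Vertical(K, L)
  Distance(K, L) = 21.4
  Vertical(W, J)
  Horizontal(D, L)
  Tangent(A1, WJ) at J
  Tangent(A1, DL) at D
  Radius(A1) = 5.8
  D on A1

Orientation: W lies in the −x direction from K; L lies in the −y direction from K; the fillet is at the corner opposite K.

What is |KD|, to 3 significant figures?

48.8

K is at the origin; K and W share the same y with |KW| = 49.7 and W on the −x side, so W = (-49.7, 0.00). K and L share the same x with |KL| = 21.4 and L on the −y side, so L = (0.00, -21.4). The virtual corner opposite K is at (-49.7, -21.4). Tangency of A1 to WJ means the radius MJ is perpendicular to WJ and tangency of A1 to DL means the radius MD is perpendicular to DL, with radius 5.8, so the center M sits 5.8 in from both sides at M = (-43.9, -15.6). That places the tangent points at J = (-49.7, -15.6) on WJ and D = (-43.9, -21.4) on DL. Then |KD| = |D − K| = 48.8.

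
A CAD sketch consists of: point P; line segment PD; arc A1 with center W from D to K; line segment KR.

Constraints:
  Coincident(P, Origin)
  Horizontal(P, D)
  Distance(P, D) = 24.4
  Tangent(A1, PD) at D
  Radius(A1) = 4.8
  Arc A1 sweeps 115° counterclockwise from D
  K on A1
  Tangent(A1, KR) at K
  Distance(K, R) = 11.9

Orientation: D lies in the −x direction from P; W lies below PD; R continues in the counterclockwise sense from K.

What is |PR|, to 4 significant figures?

29.55

P is at the origin; P and D share the same y with |PD| = 24.4 and D on the −x side, so D = (-24.40, 0.000). A1 meets PD tangentially, so WD is at right angles to PD, so W = D + (0, -4.8) = (-24.40, -4.800). On A1, D sits at bearing 90° from W; a 115° counterclockwise sweep puts K at bearing 205°, so K = W + 4.8·(cos 205°, sin 205°) = (-28.75, -6.829). A1 meets KR tangentially, so WK is at right angles to KR, so KR runs along (−sin 205°, cos 205°); with |KR| = 11.9, R = (-23.72, -17.61). Then |PR| = |R − P| = 29.55.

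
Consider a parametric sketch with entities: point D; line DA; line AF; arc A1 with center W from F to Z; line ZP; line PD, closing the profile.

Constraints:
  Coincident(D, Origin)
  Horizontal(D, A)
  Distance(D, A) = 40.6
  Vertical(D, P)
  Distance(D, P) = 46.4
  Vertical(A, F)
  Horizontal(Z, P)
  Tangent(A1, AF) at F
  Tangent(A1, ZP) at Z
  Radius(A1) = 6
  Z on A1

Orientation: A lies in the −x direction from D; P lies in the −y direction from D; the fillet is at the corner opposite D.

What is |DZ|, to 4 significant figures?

57.88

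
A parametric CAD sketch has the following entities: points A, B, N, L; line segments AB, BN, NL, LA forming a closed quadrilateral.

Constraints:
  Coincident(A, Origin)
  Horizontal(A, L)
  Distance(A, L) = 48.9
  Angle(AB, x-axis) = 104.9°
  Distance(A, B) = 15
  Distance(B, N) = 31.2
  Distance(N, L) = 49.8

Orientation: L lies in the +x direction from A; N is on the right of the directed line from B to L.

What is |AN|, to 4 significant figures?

16.29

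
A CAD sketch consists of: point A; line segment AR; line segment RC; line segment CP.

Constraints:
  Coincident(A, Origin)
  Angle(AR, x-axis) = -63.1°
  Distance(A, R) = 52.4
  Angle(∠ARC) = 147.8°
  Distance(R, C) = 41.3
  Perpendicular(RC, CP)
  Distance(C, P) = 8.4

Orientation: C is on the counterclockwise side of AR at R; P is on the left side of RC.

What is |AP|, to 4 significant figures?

87.84

∠ARC = 147.8°, so RC runs at -63.1° + (180° − 147.8°) = -30.90° from the x-axis; with |RC| = 41.3, C = R + 41.3·(cos -30.90°, sin -30.90°) = (59.15, -67.94). The perpendicularity gives CP at right angles to RC; with |CP| = 8.4 on the left of RC, P = C + 8.4·(0.5135, 0.8581) = (63.46, -60.73). Then |AP| = |P − A| = 87.84.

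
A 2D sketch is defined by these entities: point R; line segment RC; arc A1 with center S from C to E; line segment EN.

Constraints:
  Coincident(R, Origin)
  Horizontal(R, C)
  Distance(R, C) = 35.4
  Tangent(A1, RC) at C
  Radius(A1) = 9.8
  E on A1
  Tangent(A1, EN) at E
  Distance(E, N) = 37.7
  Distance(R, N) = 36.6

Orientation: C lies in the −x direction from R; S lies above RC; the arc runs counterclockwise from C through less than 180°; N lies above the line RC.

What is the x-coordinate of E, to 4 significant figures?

-27.20

R is at the origin; R and C share the same y with |RC| = 35.4 and C on the −x side, so C = (-35.40, 0.000). A1 meets RC tangentially, so SC is at right angles to RC, so S = C + (0, 9.8) = (-35.40, 9.800). Since SE ⟂ EN (tangency), |SN| = √(9.8² + 37.7²) = 38.95 regardless of where E sits on A1. So N lies on both circle(R, 36.6) and circle(S, 38.95); the above-RC intersection is N = (-6.578, 36.00). E is the foot of the tangent from N: E = (-27.20, 4.441).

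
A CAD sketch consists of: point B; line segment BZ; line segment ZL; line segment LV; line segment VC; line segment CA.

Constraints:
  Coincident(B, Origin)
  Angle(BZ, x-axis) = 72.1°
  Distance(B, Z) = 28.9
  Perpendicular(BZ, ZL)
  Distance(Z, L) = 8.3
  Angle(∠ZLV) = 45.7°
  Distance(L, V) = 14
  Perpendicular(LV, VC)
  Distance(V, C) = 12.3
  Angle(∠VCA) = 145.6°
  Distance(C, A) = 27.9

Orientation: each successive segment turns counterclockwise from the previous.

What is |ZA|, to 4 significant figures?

30.34

The perpendicularity gives VC at right angles to LV, so VC runs at 26.40°; with |VC| = 12.3, C = (18.23, 22.98). ∠VCA = 145.6° gives CA at 60.80° from the x-axis; with |CA| = 27.9, A = (31.84, 47.34). Then |ZA| = |A − Z| = 30.34.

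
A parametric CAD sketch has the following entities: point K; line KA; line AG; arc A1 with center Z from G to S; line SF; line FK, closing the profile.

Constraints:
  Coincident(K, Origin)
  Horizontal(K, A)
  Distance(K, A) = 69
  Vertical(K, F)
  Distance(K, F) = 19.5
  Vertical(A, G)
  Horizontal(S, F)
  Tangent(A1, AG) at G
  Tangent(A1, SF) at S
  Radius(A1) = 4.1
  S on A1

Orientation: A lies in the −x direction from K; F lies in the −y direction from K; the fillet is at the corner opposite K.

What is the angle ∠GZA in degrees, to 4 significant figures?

75.09°

K is at the origin; KA is horizontal with |KA| = 69.0 and A on the −x side, so A = (-69.00, 0.000). K and F share the same x with |KF| = 19.5 and F on the −y side, so F = (0.000, -19.50). The virtual corner opposite K is at (-69.00, -19.50). A1 meets AG tangentially, so ZG is at right angles to AG and the tangent condition forces ZS to be normal to SF, with radius 4.1, so the center Z sits 4.1 in from both sides at Z = (-64.90, -15.40). That places the tangent points at G = (-69.00, -15.40) on AG and S = (-64.90, -19.50) on SF. Then cos ∠GZA = ZG·ZA / (|ZG||ZA|), giving 75.09°.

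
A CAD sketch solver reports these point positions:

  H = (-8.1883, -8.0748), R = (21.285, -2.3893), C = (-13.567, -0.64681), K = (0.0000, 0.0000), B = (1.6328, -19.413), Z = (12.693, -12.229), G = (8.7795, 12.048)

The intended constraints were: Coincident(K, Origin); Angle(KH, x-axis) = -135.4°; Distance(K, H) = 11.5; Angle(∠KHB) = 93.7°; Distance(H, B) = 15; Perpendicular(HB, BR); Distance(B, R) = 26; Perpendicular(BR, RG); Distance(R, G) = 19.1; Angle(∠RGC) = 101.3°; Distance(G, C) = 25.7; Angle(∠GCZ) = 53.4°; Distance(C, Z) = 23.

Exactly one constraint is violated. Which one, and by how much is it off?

Distance(C, Z) = 23 — off by 5.70.

K = (0.00, 0.00) ✓; KH at -135.4° ✓; |KH| = 11.50 ✓; ∠KHB = 93.70° ✓; |HB| = 15.00 ✓; ∠(HB, BR) = 90.00° ✓; |BR| = 26.00 ✓; ∠(BR, RG) = 90.00° ✓; |RG| = 19.10 ✓; ∠RGC = 101.3° ✓; |GC| = 25.70 ✓; ∠GCZ = 53.40° ✓; |CZ| = 28.70 ✗.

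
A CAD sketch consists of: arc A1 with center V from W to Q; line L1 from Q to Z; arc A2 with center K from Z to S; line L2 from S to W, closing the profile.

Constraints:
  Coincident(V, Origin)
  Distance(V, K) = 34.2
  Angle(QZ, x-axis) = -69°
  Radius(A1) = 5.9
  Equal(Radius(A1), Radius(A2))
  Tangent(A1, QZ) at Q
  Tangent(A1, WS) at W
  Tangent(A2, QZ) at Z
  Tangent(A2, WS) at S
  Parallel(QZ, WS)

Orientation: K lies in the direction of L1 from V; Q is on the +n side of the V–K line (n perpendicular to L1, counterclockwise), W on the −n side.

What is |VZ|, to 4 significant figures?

34.71

The slot axis is L1's direction at -69.0°, so u = (cos -69.0°, sin -69.0°) = (0.3584, -0.9336) and n = (−sin -69.0°, cos -69.0°) = (0.9336, 0.3584). V is at the origin and K lies 34.2 along u from V, so K = 34.2·u = (12.26, -31.93). Tangency of A1 to both parallel lines with radius 5.9 puts Q and W at V ± 5.9·n: Q = (5.508, 2.114), W = (-5.508, -2.114). Equal radii place Z and S the same way about K: Z = K + 5.9·n = (17.76, -29.81), S = K − 5.9·n = (6.748, -34.04). Then |VZ| = |Z − V| = 34.71.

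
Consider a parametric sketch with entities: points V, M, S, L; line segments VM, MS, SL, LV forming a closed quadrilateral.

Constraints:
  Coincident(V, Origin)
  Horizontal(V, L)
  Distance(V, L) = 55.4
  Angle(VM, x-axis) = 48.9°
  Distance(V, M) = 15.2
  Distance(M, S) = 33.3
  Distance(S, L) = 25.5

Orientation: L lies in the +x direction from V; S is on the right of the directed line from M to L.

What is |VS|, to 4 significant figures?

35.42

V is at the origin; V and L share the same y with |VL| = 55.4 and L in +x, so L = (55.4, 0). VM runs at 48.9° with |VM| = 15.2, so M = (9.992, 11.45). S is determined by |MS| = 33.3 and |SL| = 25.5 together: it lies at the intersection of circle(M, 33.3) and circle(L, 25.5). With |ML| = 46.83, the foot of the radical line on ML is 28.31 from M and the perpendicular offset is √(33.3² − 28.31²) = 17.53. Taking the right-of-ML solution: S = (33.16, -12.47).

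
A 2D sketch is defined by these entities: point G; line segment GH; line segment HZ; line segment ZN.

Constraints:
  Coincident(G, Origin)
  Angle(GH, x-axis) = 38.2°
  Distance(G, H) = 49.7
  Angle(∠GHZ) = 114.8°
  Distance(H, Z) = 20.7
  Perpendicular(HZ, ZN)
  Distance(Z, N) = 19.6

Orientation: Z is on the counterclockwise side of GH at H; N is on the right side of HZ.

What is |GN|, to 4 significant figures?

76.90

∠GHZ = 114.8°, so HZ runs at 38.2° + (180° − 114.8°) = 103.4° from the x-axis; with |HZ| = 20.7, Z = H + 20.7·(cos 103.4°, sin 103.4°) = (34.26, 50.87). HZ is perpendicular to ZN; with |ZN| = 19.6 on the right of HZ, N = Z + 19.6·(0.9728, 0.2317) = (53.33, 55.41). Then |GN| = |N − G| = 76.90.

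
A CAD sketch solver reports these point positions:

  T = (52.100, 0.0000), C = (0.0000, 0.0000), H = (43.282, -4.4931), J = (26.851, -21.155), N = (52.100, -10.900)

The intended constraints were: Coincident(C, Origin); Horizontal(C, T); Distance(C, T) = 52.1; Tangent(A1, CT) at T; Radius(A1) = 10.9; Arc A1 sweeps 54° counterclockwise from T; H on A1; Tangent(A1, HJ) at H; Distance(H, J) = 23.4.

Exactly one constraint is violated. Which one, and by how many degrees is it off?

Tangent(A1, HJ) at H — off by 8.60°.

C = (0.00, 0.00) ✓; C.y = 0.00, T.y = 0.00 ✓; |CT| = 52.10 ✓; ∠(NT, TC) = 90.00° ✓; |NT| = 10.90 ✓; bearing(N→H) − bearing(N→T) = 54.00° ✓; |NH| = 10.90 ✓; ∠(NH, HJ) = 98.60° ✗; |HJ| = 23.40 ✓.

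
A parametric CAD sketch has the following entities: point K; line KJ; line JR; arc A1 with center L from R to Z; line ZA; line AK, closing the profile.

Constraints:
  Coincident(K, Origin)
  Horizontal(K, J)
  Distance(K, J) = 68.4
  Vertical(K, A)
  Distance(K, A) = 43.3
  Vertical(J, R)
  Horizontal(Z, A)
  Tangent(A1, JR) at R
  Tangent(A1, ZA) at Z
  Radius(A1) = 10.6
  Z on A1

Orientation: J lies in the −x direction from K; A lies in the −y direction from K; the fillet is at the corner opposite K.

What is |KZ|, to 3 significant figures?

72.2

K is at the origin; KJ is horizontal with |KJ| = 68.4 and J on the −x side, so J = (-68.4, 0.00). K and A share the same x with |KA| = 43.3 and A on the −y side, so A = (0.00, -43.3). The virtual corner opposite K is at (-68.4, -43.3). Tangency of A1 to JR means the radius LR is perpendicular to JR and tangency of A1 to ZA means the radius LZ is perpendicular to ZA, with radius 10.6, so the center L sits 10.6 in from both sides at L = (-57.8, -32.7). That places the tangent points at R = (-68.4, -32.7) on JR and Z = (-57.8, -43.3) on ZA. Then |KZ| = |Z − K| = 72.2.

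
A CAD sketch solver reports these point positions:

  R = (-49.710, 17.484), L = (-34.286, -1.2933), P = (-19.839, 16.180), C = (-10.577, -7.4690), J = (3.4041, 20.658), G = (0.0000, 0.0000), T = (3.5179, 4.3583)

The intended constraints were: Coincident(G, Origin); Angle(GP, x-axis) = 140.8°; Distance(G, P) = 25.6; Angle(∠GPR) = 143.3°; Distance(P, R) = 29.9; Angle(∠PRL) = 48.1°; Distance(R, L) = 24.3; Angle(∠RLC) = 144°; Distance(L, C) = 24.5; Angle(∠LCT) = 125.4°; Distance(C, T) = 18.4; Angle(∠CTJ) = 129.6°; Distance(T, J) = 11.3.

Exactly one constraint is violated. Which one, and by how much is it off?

Distance(T, J) = 11.3 — off by 5.00.

G = (0.00, 0.00) ✓; GP at 140.8° ✓; |GP| = 25.60 ✓; ∠GPR = 143.3° ✓; |PR| = 29.90 ✓; ∠PRL = 48.10° ✓; |RL| = 24.30 ✓; ∠RLC = 144.0° ✓; |LC| = 24.50 ✓; ∠LCT = 125.4° ✓; |CT| = 18.40 ✓; ∠CTJ = 129.6° ✓; |TJ| = 16.30 ✗.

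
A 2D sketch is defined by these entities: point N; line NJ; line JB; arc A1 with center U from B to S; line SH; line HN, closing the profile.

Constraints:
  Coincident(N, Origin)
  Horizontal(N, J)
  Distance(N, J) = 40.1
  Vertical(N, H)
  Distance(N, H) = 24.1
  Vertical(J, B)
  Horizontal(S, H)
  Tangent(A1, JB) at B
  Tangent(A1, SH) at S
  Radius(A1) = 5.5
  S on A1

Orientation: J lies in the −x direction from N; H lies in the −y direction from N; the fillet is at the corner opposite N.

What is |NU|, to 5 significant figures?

39.283

N is at the origin; N and J share the same y with |NJ| = 40.1 and J on the −x side, so J = (-40.100, 0.0000). NH is vertical with |NH| = 24.1 and H on the −y side, so H = (0.0000, -24.100). The virtual corner opposite N is at (-40.100, -24.100). Tangency of A1 to JB means the radius UB is perpendicular to JB and the tangent condition forces US to be normal to SH, with radius 5.5, so the center U sits 5.5 in from both sides at U = (-34.600, -18.600). Then |NU| = |U − N| = 39.283.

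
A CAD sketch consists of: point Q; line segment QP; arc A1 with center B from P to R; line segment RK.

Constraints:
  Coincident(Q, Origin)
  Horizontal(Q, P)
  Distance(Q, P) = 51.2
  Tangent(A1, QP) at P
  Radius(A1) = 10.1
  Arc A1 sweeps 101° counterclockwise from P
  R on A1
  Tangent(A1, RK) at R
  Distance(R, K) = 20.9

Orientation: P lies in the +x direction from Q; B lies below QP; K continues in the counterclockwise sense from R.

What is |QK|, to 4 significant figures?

55.76

Q is at the origin; QP is horizontal with |QP| = 51.2 and P on the +x side, so P = (51.20, 0.000). The tangent condition forces BP to be normal to QP, so B = P + (0, -10.1) = (51.20, -10.10). On A1, P sits at bearing 90° from B; a 101° counterclockwise sweep puts R at bearing 191°, so R = B + 10.1·(cos 191°, sin 191°) = (41.29, -12.03). Since A1 is tangent to RK there, BR ⟂ RK, so RK runs along (−sin 191°, cos 191°); with |RK| = 20.9, K = (45.27, -32.54). Then |QK| = |K − Q| = 55.76.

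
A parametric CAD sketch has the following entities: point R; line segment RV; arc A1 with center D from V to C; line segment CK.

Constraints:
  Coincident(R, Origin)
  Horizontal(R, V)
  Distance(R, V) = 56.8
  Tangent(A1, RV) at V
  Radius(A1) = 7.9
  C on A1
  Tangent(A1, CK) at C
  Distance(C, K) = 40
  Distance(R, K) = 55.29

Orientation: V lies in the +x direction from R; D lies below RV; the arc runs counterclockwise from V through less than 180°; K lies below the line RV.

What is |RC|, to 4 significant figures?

49.67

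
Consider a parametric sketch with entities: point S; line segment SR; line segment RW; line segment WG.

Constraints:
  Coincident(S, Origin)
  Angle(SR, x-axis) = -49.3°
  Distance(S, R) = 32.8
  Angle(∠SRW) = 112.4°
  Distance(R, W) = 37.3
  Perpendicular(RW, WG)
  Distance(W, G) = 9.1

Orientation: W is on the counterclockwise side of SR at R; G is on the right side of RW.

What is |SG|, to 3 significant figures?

63.5

∠SRW = 112.4°, so RW runs at -49.3° + (180° − 112.4°) = 18.3° from the x-axis; with |RW| = 37.3, W = R + 37.3·(cos 18.3°, sin 18.3°) = (56.8, -13.2). RW ⟂ WG; with |WG| = 9.1 on the right of RW, G = W + 9.1·(0.314, -0.949) = (59.7, -21.8). Then |SG| = |G − S| = 63.5.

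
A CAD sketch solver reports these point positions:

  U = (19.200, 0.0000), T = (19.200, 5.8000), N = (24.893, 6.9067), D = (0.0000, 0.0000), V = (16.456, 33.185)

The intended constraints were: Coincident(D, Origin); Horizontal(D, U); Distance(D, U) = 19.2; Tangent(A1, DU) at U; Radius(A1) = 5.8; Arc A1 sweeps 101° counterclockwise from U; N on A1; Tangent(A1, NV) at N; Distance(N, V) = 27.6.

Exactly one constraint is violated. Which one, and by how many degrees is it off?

Tangent(A1, NV) at N — off by 6.80°.

D = (0.00, 0.00) ✓; D.y = 0.00, U.y = 0.00 ✓; |DU| = 19.20 ✓; ∠(TU, UD) = 90.00° ✓; |TU| = 5.800 ✓; bearing(T→N) − bearing(T→U) = 101.0° ✓; |TN| = 5.800 ✓; ∠(TN, NV) = 83.20° ✗; |NV| = 27.60 ✓.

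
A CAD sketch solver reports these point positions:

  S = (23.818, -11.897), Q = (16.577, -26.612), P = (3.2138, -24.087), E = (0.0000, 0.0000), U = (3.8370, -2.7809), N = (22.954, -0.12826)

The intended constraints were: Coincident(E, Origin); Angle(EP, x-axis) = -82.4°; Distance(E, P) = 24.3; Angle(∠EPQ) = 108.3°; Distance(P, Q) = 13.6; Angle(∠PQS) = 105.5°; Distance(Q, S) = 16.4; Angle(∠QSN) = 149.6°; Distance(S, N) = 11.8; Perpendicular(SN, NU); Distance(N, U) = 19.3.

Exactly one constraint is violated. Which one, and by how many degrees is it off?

Perpendicular(SN, NU) — off by 3.70°.

E = (0.00, 0.00) ✓; EP at -82.40° ✓; |EP| = 24.30 ✓; ∠EPQ = 108.3° ✓; |PQ| = 13.60 ✓; ∠PQS = 105.5° ✓; |QS| = 16.40 ✓; ∠QSN = 149.6° ✓; |SN| = 11.80 ✓; ∠(SN, NU) = 93.70° ✗; |NU| = 19.30 ✓.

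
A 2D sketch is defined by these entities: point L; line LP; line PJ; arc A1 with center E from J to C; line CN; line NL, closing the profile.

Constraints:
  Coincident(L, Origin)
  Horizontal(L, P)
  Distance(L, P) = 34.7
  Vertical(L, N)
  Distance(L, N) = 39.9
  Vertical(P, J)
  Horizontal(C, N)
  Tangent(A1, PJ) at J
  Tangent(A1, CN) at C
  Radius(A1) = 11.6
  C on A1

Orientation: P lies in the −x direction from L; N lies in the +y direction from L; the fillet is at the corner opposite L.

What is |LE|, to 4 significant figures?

36.53

LN is vertical with |LN| = 39.9 and N on the +y side, so N = (0.000, 39.90). The virtual corner opposite L is at (-34.70, 39.90). A1 meets PJ tangentially, so EJ is at right angles to PJ and tangency of A1 to CN means the radius EC is perpendicular to CN, with radius 11.6, so the center E sits 11.6 in from both sides at E = (-23.10, 28.30). Then |LE| = |E − L| = 36.53.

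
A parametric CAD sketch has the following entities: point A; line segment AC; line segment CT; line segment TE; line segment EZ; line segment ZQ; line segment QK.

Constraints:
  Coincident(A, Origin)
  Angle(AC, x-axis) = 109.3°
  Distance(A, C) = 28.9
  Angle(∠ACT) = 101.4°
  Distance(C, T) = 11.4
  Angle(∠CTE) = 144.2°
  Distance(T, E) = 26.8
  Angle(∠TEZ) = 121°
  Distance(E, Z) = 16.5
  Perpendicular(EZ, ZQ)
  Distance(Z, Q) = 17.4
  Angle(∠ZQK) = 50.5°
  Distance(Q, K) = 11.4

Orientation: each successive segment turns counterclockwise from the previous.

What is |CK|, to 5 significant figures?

31.737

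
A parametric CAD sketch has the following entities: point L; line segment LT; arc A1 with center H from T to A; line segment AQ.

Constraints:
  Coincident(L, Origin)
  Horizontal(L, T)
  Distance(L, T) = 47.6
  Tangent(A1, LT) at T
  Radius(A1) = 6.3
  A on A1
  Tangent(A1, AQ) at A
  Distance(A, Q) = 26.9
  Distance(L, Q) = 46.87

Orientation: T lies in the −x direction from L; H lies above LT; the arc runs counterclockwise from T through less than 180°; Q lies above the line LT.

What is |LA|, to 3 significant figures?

41.8

L is at the origin; LT is horizontal with |LT| = 47.6 and T on the −x side, so T = (-47.6, 0.00). The tangent condition forces HT to be normal to LT, so H = T + (0, 6.3) = (-47.6, 6.30). Since HA ⟂ AQ (tangency), |HQ| = √(6.3² + 26.9²) = 27.6 regardless of where A sits on A1. So Q lies on both circle(L, 46.87) and circle(H, 27.6); the above-LT intersection is Q = (-35.2, 31.0). A is the foot of the tangent from Q: A = (-41.5, 4.82).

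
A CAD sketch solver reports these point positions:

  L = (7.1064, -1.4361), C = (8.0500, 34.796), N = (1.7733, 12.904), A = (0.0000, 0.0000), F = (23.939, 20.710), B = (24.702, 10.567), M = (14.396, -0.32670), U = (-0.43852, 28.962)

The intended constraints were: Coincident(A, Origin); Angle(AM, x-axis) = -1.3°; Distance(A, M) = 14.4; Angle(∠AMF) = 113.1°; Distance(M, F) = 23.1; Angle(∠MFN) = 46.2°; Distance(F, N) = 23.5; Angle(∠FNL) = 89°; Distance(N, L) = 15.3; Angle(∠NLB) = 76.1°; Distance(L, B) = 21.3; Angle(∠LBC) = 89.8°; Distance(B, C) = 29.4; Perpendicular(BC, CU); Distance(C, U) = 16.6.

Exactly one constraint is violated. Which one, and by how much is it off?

Distance(C, U) = 16.6 — off by 6.30.

A = (0.00, 0.00) ✓; AM at -1.300° ✓; |AM| = 14.40 ✓; ∠AMF = 113.1° ✓; |MF| = 23.10 ✓; ∠MFN = 46.20° ✓; |FN| = 23.50 ✓; ∠FNL = 89.00° ✓; |NL| = 15.30 ✓; ∠NLB = 76.10° ✓; |LB| = 21.30 ✓; ∠LBC = 89.80° ✓; |BC| = 29.40 ✓; ∠(BC, CU) = 90.00° ✓; |CU| = 10.30 ✗.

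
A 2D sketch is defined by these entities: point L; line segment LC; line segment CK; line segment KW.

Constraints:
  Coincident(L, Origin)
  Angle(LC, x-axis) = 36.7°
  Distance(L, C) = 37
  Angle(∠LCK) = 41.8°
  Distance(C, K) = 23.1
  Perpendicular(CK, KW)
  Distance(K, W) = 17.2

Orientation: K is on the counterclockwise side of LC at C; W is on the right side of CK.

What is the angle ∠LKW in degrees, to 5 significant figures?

169.70°

L is at the origin; LC runs at 36.7° with length 37.0, so C = 37.0·(cos 36.7°, sin 36.7°) = (29.666, 22.112). ∠LCK = 41.8°, so CK runs at 36.7° + (180° − 41.8°) = 174.90° from the x-axis; with |CK| = 23.1, K = C + 23.1·(cos 174.90°, sin 174.90°) = (6.6572, 24.166). The perpendicularity gives KW at right angles to CK; with |KW| = 17.2 on the right of CK, W = K + 17.2·(0.088894, 0.99604) = (8.1861, 41.297). Then cos ∠LKW = KL·KW / (|KL||KW|), giving 169.70°.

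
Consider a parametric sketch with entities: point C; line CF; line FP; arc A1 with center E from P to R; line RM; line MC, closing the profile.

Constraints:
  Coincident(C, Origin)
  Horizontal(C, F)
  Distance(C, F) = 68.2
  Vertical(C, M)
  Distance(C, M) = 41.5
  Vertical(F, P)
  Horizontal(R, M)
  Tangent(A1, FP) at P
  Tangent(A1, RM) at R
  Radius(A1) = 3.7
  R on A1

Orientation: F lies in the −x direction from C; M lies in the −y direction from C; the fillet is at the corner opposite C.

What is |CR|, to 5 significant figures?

76.697

C is at the origin; CF is horizontal with |CF| = 68.2 and F on the −x side, so F = (-68.200, 0.0000). CM is vertical with |CM| = 41.5 and M on the −y side, so M = (0.0000, -41.500). The virtual corner opposite C is at (-68.200, -41.500). A1 meets FP tangentially, so EP is at right angles to FP and the tangent condition forces ER to be normal to RM, with radius 3.7, so the center E sits 3.7 in from both sides at E = (-64.500, -37.800). That places the tangent points at P = (-68.200, -37.800) on FP and R = (-64.500, -41.500) on RM. Then |CR| = |R − C| = 76.697.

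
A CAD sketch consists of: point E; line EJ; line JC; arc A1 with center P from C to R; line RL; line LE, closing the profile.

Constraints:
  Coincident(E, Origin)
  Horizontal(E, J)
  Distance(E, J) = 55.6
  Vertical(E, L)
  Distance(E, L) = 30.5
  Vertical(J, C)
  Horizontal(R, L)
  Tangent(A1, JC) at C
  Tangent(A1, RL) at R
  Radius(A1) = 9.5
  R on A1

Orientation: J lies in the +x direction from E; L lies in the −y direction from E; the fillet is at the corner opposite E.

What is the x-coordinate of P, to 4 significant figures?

46.10

E is at the origin; E and J share the same y with |EJ| = 55.6 and J on the +x side, so J = (55.60, 0.000). EL is vertical with |EL| = 30.5 and L on the −y side, so L = (0.000, -30.50). The virtual corner opposite E is at (55.60, -30.50). A1 meets JC tangentially, so PC is at right angles to JC and the tangent condition forces PR to be normal to RL, with radius 9.5, so the center P sits 9.5 in from both sides at P = (46.10, -21.00). So P.x = 46.10.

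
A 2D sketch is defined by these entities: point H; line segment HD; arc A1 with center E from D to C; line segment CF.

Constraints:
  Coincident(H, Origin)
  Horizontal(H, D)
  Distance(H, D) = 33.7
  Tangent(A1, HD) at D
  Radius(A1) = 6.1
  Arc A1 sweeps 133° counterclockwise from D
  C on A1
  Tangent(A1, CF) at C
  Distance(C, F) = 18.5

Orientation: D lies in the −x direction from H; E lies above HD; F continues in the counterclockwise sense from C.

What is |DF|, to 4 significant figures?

25.15

H is at the origin; H and D share the same y with |HD| = 33.7 and D on the −x side, so D = (-33.70, 0.000). The tangent condition forces ED to be normal to HD, so E = D + (0, 6.1) = (-33.70, 6.100). On A1, D sits at bearing -90° from E; a 133° counterclockwise sweep puts C at bearing 43°, so C = E + 6.1·(cos 43°, sin 43°) = (-29.24, 10.26). A1 meets CF tangentially, so EC is at right angles to CF, so CF runs along (−sin 43°, cos 43°); with |CF| = 18.5, F = (-41.86, 23.79). Then |DF| = |F − D| = 25.15.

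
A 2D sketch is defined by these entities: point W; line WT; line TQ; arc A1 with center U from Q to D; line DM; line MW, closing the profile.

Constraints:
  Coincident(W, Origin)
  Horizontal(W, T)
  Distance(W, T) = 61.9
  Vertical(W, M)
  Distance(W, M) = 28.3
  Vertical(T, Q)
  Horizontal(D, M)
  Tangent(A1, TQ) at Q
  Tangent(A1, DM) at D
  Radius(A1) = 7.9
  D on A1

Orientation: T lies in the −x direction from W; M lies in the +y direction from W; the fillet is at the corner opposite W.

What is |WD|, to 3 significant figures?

61.0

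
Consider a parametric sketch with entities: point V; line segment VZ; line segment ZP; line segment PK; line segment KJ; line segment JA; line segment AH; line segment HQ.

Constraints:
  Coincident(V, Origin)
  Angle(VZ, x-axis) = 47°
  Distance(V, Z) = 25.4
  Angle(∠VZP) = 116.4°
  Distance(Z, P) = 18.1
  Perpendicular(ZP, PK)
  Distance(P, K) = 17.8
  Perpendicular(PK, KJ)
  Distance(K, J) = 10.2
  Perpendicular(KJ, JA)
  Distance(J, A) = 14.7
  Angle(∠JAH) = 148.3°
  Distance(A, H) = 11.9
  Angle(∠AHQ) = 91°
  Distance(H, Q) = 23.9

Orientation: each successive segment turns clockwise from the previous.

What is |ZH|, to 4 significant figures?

15.80

V is at the origin; VZ runs at 47.0° with length 25.4, so Z = (17.32, 18.58). ∠VZP = 116.4° gives ZP at -16.60° from the x-axis; with |ZP| = 18.1, P = (34.67, 13.41). ZP is perpendicular to PK, so PK runs at -106.6°; with |PK| = 17.8, K = (29.58, -3.653). PK ⟂ KJ, so KJ runs at 163.4°; with |KJ| = 10.2, J = (19.81, -0.7387). KJ is perpendicular to JA, so JA runs at 73.40°; with |JA| = 14.7, A = (24.01, 13.35). ∠JAH = 148.3° gives AH at 41.70° from the x-axis; with |AH| = 11.9, H = (32.89, 21.26). Then |ZH| = |H − Z| = 15.80.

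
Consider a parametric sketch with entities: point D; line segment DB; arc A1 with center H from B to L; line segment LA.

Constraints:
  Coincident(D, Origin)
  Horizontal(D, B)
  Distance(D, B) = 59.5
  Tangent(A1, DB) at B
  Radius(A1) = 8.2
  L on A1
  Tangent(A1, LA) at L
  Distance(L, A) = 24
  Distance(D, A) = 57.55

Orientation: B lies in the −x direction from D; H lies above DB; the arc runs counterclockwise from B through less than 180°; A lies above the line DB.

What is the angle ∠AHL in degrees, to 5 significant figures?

71.136°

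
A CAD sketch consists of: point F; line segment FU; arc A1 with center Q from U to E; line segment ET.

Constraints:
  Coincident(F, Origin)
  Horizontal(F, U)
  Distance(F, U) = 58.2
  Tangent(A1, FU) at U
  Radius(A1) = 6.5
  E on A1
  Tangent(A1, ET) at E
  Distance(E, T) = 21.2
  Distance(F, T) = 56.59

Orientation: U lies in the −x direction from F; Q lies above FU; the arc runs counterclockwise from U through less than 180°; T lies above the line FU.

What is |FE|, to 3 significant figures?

52.1

F is at the origin; FU is horizontal with |FU| = 58.2 and U on the −x side, so U = (-58.2, 0.00). Since A1 is tangent to FU there, QU ⟂ FU, so Q = U + (0, 6.5) = (-58.2, 6.50). Since QE ⟂ ET (tangency), |QT| = √(6.5² + 21.2²) = 22.2 regardless of where E sits on A1. So T lies on both circle(F, 56.59) and circle(Q, 22.2); the above-FU intersection is T = (-49.7, 27.0). E is the foot of the tangent from T: E = (-51.7, 5.89).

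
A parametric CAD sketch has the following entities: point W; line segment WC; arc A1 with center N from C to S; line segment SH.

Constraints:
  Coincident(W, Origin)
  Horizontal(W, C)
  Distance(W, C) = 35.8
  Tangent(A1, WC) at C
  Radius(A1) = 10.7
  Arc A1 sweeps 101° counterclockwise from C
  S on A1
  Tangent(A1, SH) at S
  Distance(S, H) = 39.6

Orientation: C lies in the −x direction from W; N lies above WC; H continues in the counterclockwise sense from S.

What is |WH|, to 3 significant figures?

61.2

W is at the origin; WC is horizontal with |WC| = 35.8 and C on the −x side, so C = (-35.8, 0.00). A1 meets WC tangentially, so NC is at right angles to WC, so N = C + (0, 10.7) = (-35.8, 10.7). On A1, C sits at bearing -90° from N; a 101° counterclockwise sweep puts S at bearing 11°, so S = N + 10.7·(cos 11°, sin 11°) = (-25.3, 12.7). The tangent condition forces NS to be normal to SH, so SH runs along (−sin 11°, cos 11°); with |SH| = 39.6, H = (-32.9, 51.6). Then |WH| = |H − W| = 61.2.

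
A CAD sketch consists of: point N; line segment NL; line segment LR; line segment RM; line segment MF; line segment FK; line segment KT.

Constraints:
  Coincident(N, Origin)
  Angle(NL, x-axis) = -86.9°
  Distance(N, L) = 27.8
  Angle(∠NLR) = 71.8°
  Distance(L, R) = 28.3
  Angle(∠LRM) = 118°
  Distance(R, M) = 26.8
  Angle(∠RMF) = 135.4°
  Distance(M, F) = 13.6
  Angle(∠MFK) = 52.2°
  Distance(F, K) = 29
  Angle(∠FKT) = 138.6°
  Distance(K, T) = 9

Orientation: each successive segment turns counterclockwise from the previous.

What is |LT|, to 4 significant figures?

21.43

N is at the origin; NL runs at -86.9° with length 27.8, so L = (1.503, -27.76). ∠NLR = 71.8° gives LR at 21.30° from the x-axis; with |LR| = 28.3, R = (27.87, -17.48). ∠LRM = 118.0° gives RM at 83.30° from the x-axis; with |RM| = 26.8, M = (31.00, 9.138). ∠RMF = 135.4° gives MF at 127.9° from the x-axis; with |MF| = 13.6, F = (22.64, 19.87). ∠MFK = 52.2° gives FK at -104.3° from the x-axis; with |FK| = 29.0, K = (15.48, -8.232). ∠FKT = 138.6° gives KT at -62.90° from the x-axis; with |KT| = 9.0, T = (19.58, -16.24). Then |LT| = |T − L| = 21.43.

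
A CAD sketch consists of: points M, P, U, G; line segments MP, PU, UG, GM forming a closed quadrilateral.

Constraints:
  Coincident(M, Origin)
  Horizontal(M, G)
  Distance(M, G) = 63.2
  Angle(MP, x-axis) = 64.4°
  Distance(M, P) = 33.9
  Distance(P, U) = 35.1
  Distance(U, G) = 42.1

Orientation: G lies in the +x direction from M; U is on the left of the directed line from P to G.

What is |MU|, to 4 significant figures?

62.62

Checks: |PU| = 35.10 ✓; |UG| = 42.10 ✓.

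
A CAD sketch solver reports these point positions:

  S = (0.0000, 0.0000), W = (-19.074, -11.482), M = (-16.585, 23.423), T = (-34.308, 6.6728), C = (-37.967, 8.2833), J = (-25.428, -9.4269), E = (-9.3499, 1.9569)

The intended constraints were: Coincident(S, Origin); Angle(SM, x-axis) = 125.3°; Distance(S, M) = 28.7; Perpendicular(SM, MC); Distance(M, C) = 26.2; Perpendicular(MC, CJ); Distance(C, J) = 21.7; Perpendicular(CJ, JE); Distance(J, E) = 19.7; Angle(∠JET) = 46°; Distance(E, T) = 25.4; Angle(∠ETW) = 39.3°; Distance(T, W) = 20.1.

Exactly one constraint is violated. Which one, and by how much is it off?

Distance(T, W) = 20.1 — off by 3.60.

S = (0.00, 0.00) ✓; SM at 125.3° ✓; |SM| = 28.70 ✓; ∠(SM, MC) = 90.00° ✓; |MC| = 26.20 ✓; ∠(MC, CJ) = 90.00° ✓; |CJ| = 21.70 ✓; ∠(CJ, JE) = 90.00° ✓; |JE| = 19.70 ✓; ∠JET = 46.00° ✓; |ET| = 25.40 ✓; ∠ETW = 39.30° ✓; |TW| = 23.70 ✗.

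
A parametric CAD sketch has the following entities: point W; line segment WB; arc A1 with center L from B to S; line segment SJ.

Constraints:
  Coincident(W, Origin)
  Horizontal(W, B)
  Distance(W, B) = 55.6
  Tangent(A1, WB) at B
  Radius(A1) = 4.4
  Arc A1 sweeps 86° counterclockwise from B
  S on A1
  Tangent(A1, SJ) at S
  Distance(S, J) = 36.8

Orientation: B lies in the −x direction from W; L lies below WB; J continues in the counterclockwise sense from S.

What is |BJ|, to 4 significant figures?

41.39

W is at the origin; W and B share the same y with |WB| = 55.6 and B on the −x side, so B = (-55.60, 0.000). Tangency of A1 to WB means the radius LB is perpendicular to WB, so L = B + (0, -4.4) = (-55.60, -4.400). On A1, B sits at bearing 90° from L; an 86° counterclockwise sweep puts S at bearing 176°, so S = L + 4.4·(cos 176°, sin 176°) = (-59.99, -4.093). Since A1 is tangent to SJ there, LS ⟂ SJ, so SJ runs along (−sin 176°, cos 176°); with |SJ| = 36.8, J = (-62.56, -40.80). Then |BJ| = |J − B| = 41.39.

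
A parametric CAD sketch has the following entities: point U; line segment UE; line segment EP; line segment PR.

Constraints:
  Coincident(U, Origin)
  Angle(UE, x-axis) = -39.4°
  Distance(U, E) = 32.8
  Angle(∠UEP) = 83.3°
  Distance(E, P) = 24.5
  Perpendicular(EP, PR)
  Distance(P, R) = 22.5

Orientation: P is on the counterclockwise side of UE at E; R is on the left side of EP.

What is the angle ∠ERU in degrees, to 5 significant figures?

68.548°

U is at the origin; UE runs at -39.4° with length 32.8, so E = 32.8·(cos -39.4°, sin -39.4°) = (25.346, -20.819). ∠UEP = 83.3°, so EP runs at -39.4° + (180° − 83.3°) = 57.300° from the x-axis; with |EP| = 24.5, P = E + 24.5·(cos 57.300°, sin 57.300°) = (38.582, -0.20215). The perpendicularity gives PR at right angles to EP; with |PR| = 22.5 on the left of EP, R = P + 22.5·(-0.84151, 0.54024) = (19.648, 11.953). Then cos ∠ERU = RE·RU / (|RE||RU|), giving 68.548°.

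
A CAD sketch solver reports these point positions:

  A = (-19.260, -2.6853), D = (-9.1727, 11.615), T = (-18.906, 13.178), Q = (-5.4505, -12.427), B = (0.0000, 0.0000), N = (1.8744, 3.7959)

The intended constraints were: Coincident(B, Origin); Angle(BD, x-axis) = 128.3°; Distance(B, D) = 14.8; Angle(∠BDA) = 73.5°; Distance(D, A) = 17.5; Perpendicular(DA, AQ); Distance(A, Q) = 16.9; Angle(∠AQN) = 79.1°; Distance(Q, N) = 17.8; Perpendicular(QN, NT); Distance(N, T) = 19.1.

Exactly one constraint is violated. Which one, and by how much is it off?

Distance(N, T) = 19.1 — off by 3.70.

B = (0.00, 0.00) ✓; BD at 128.3° ✓; |BD| = 14.80 ✓; ∠BDA = 73.50° ✓; |DA| = 17.50 ✓; ∠(DA, AQ) = 90.00° ✓; |AQ| = 16.90 ✓; ∠AQN = 79.10° ✓; |QN| = 17.80 ✓; ∠(QN, NT) = 90.00° ✓; |NT| = 22.80 ✗.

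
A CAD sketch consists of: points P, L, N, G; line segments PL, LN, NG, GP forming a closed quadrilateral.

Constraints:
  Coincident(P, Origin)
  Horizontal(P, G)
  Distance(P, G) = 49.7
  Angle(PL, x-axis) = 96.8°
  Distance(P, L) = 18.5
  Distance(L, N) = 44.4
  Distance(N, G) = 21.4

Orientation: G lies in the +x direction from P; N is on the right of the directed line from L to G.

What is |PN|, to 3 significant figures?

33.1

Checks: |LN| = 44.40 ✓; |NG| = 21.40 ✓.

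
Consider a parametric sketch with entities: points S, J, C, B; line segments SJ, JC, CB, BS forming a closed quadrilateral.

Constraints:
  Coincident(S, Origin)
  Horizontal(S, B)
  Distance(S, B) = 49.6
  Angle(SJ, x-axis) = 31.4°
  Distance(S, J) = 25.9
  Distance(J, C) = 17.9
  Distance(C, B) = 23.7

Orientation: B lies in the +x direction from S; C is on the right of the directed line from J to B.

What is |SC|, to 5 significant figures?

26.519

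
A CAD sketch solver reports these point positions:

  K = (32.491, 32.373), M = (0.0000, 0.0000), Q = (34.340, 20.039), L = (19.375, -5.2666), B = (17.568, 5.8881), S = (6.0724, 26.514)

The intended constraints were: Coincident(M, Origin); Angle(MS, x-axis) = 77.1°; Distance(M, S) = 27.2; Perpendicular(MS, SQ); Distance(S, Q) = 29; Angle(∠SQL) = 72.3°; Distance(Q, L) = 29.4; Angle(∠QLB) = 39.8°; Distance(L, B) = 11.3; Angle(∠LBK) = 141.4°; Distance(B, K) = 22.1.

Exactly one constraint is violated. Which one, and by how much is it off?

Distance(B, K) = 22.1 — off by 8.30.

M = (0.00, 0.00) ✓; MS at 77.10° ✓; |MS| = 27.20 ✓; ∠(MS, SQ) = 90.00° ✓; |SQ| = 29.00 ✓; ∠SQL = 72.30° ✓; |QL| = 29.40 ✓; ∠QLB = 39.80° ✓; |LB| = 11.30 ✓; ∠LBK = 141.4° ✓; |BK| = 30.40 ✗.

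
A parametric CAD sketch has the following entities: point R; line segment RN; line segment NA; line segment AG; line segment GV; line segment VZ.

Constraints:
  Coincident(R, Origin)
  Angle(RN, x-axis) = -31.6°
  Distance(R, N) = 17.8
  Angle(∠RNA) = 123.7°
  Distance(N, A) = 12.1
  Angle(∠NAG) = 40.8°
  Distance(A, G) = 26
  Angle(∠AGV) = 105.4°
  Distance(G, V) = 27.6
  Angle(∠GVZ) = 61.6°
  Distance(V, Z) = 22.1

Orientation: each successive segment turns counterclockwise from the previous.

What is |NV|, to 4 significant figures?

30.56

R is at the origin; RN runs at -31.6° with length 17.8, so N = (15.16, -9.327). ∠RNA = 123.7° gives NA at 24.70° from the x-axis; with |NA| = 12.1, A = (26.15, -4.271). ∠NAG = 40.8° gives AG at 163.9° from the x-axis; with |AG| = 26.0, G = (1.173, 2.939). ∠AGV = 105.4° gives GV at -121.5° from the x-axis; with |GV| = 27.6, V = (-13.25, -20.59). Then |NV| = |V − N| = 30.56.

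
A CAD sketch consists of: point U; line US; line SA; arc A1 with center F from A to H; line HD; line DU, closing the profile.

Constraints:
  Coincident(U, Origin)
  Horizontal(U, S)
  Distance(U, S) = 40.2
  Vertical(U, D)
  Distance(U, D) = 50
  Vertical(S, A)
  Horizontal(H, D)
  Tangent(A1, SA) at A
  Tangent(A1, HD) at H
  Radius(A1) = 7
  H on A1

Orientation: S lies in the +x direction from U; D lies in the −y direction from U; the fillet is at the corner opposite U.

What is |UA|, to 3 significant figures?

58.9

The virtual corner opposite U is at (40.2, -50.0). Since A1 is tangent to SA there, FA ⟂ SA and since A1 is tangent to HD there, FH ⟂ HD, with radius 7.0, so the center F sits 7.0 in from both sides at F = (33.2, -43.0). That places the tangent points at A = (40.2, -43.0) on SA and H = (33.2, -50.0) on HD. Then |UA| = |A − U| = 58.9.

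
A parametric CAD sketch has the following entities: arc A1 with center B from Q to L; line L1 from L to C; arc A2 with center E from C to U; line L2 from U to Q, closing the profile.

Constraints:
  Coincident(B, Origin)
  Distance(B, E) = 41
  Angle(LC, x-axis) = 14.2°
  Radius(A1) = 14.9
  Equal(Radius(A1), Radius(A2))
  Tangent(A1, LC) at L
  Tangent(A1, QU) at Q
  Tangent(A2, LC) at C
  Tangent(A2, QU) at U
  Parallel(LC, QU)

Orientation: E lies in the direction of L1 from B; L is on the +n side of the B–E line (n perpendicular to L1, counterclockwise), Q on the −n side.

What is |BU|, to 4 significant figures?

43.62

The slot axis is L1's direction at 14.2°, so u = (cos 14.2°, sin 14.2°) = (0.9694, 0.2453) and n = (−sin 14.2°, cos 14.2°) = (-0.2453, 0.9694). B is at the origin and E lies 41.0 along u from B, so E = 41.0·u = (39.75, 10.06). Tangency of A1 to both parallel lines with radius 14.9 puts L and Q at B ± 14.9·n: L = (-3.655, 14.44), Q = (3.655, -14.44). Equal radii place C and U the same way about E: C = E + 14.9·n = (36.09, 24.50), U = E − 14.9·n = (43.40, -4.387). Then |BU| = |U − B| = 43.62.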